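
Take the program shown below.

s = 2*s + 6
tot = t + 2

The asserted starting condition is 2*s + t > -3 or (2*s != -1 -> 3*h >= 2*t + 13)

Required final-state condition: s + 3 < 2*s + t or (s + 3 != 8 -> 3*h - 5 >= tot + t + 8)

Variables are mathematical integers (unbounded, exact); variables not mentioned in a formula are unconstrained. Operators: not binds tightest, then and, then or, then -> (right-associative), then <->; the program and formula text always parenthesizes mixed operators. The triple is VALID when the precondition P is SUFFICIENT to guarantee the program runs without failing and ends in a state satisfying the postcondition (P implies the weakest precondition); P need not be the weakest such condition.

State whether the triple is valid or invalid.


Working backward. After the program, the postcondition s + 3 < 2*s + t or (s + 3 != 8 -> 3*h - 5 >= tot + t + 8) must hold; in canonical form it is s + t > 3 or (s != 5 -> 3*h >= t + tot + 13).
Before tot := t + 2: s + t > 3 or (s != 5 -> 3*h >= 2*t + 15)
Before s := 2*s + 6: 2*s + t > -3 or (2*s != -1 -> 3*h >= 2*t + 15)
The weakest precondition is 2*s + t > -3 or (2*s != -1 -> 3*h >= 2*t + 15).
Check whether 2*s + t > -3 or (2*s != -1 -> 3*h >= 2*t + 13) implies it.
Countermodel: at the initial state h = 3, s = -1, t = -2, the precondition holds but the weakest precondition fails.
Answer: invalid


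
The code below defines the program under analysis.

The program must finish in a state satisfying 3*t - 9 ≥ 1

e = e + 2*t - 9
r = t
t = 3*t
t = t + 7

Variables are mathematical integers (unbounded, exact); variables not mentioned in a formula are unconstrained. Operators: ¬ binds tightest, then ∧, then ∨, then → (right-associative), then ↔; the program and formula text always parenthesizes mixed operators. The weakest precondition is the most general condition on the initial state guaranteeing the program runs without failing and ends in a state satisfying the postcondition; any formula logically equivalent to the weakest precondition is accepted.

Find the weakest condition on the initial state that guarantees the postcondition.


Working backward. After the program, the postcondition 3*t - 9 ≥ 1 must hold; in canonical form it is 3*t ≥ 10.
Before t := t + 7: 3*t ≥ -11
Before t := 3*t: 9*t ≥ -11
Before r := t: 9*t ≥ -11
Before e := e + 2*t - 9: 9*t ≥ -11
Answer: WP = 9*t ≥ -11


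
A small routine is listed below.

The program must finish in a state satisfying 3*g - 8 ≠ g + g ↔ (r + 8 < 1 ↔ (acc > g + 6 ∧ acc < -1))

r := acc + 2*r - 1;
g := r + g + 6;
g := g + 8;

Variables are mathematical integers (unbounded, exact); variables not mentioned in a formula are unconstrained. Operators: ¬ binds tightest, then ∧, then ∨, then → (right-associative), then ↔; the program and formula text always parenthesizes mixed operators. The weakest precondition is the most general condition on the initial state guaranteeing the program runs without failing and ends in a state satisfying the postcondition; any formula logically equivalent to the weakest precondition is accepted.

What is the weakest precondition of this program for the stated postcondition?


Working backward. After the program, the postcondition 3*g - 8 ≠ g + g ↔ (r + 8 < 1 ↔ (acc > g + 6 ∧ acc < -1)) must hold; in canonical form it is g ≠ 8 ↔ (r < -7 ↔ (acc > g + 6 ∧ acc < -1)).
Before g := g + 8: g ≠ 0 ↔ (r < -7 ↔ (acc > g + 14 ∧ acc < -1))
Before g := r + g + 6: g + r ≠ -6 ↔ (r < -7 ↔ (acc > g + r + 20 ∧ acc < -1))
Before r := acc + 2*r - 1: acc + g + 2*r ≠ -5 ↔ (acc + 2*r < -6 ↔ (g + 2*r < -19 ∧ acc < -1))
Answer: WP = acc + g + 2*r ≠ -5 ↔ (acc + 2*r < -6 ↔ (g + 2*r < -19 ∧ acc < -1))


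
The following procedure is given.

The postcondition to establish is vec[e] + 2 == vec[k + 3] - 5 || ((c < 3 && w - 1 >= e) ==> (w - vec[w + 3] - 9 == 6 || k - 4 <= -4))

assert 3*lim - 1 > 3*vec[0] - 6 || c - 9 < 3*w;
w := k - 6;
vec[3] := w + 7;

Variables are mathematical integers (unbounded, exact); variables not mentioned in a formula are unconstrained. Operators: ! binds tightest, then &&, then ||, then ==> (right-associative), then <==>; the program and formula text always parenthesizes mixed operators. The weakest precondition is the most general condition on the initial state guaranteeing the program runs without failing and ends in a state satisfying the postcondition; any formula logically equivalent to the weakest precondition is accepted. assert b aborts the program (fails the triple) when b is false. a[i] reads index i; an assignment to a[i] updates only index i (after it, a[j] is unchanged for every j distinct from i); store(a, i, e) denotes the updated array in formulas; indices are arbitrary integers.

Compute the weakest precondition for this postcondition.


Working backward. After the program, the postcondition vec[e] + 2 == vec[k + 3] - 5 || ((c < 3 && w - 1 >= e) ==> (w - vec[w + 3] - 9 == 6 || k - 4 <= -4)) must hold; in canonical form it is vec[e] == vec[k + 3] - 7 || ((c < 3 && w >= e + 1) ==> (w == vec[w + 3] + 15 || k <= 0)).
Before vec[3] := w + 7: store(vec, 3, w + 7)[e] == store(vec, 3, w + 7)[k + 3] - 7 || ((c < 3 && w >= e + 1) ==> (w == store(vec, 3, w + 7)[w + 3] + 15 || k <= 0))
Before w := k - 6: store(vec, 3, k + 1)[e] == store(vec, 3, k + 1)[k + 3] - 7 || ((c < 3 && k >= e + 7) ==> (k == store(vec, 3, k + 1)[k - 3] + 21 || k <= 0))
Before assert 3*lim - 1 > 3*vec[0] - 6 || c - 9 < 3*w: (3*lim > 3*vec[0] - 5 || c < 3*w + 9) && (store(vec, 3, k + 1)[e] == store(vec, 3, k + 1)[k + 3] - 7 || ((c < 3 && k >= e + 7) ==> (k == store(vec, 3, k + 1)[k - 3] + 21 || k <= 0)))
Answer: WP = (3*lim > 3*vec[0] - 5 || c < 3*w + 9) && (store(vec, 3, k + 1)[e] == store(vec, 3, k + 1)[k + 3] - 7 || ((c < 3 && k >= e + 7) ==> (k == store(vec, 3, k + 1)[k - 3] + 21 || k <= 0)))


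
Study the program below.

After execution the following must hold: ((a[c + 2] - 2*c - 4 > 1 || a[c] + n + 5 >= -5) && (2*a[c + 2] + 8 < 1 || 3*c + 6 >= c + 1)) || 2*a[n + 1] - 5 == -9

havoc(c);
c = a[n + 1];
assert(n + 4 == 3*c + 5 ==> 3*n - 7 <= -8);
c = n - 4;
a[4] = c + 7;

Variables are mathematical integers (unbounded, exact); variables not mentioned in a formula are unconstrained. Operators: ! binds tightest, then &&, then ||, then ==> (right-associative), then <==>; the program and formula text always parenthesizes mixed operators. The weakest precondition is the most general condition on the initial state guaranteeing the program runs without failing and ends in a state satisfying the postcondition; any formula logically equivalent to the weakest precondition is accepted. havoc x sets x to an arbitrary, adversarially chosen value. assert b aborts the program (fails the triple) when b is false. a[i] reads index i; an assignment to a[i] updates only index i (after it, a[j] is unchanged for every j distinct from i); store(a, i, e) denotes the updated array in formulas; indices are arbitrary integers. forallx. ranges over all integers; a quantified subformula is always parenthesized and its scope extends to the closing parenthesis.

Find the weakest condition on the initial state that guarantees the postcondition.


Working backward. After the program, the postcondition ((a[c + 2] - 2*c - 4 > 1 || a[c] + n + 5 >= -5) && (2*a[c + 2] + 8 < 1 || 3*c + 6 >= c + 1)) || 2*a[n + 1] - 5 == -9 must hold; in canonical form it is ((a[c + 2] > 2*c + 5 || a[c] + n >= -10) && (2*a[c + 2] < -7 || 2*c >= -5)) || 2*a[n + 1] == -4.
Before a[4] := c + 7: ((store(a, 4, c + 7)[c + 2] > 2*c + 5 || store(a, 4, c + 7)[c] + n >= -10) && (2*store(a, 4, c + 7)[c + 2] < -7 || 2*c >= -5)) || 2*store(a, 4, c + 7)[n + 1] == -4
Before c := n - 4: ((store(a, 4, n + 3)[n - 2] > 2*n - 3 || store(a, 4, n + 3)[n - 4] + n >= -10) && (2*store(a, 4, n + 3)[n - 2] < -7 || 2*n >= 3)) || 2*store(a, 4, n + 3)[n + 1] == -4
Before assert n + 4 == 3*c + 5 ==> 3*n - 7 <= -8: (n == 3*c + 1 ==> 3*n <= -1) && (((store(a, 4, n + 3)[n - 2] > 2*n - 3 || store(a, 4, n + 3)[n - 4] + n >= -10) && (2*store(a, 4, n + 3)[n - 2] < -7 || 2*n >= 3)) || 2*store(a, 4, n + 3)[n + 1] == -4)
Before c := a[n + 1]: (n == 3*a[n + 1] + 1 ==> 3*n <= -1) && (((store(a, 4, n + 3)[n - 2] > 2*n - 3 || store(a, 4, n + 3)[n - 4] + n >= -10) && (2*store(a, 4, n + 3)[n - 2] < -7 || 2*n >= 3)) || 2*store(a, 4, n + 3)[n + 1] == -4)
Before havoc c: (n == 3*a[n + 1] + 1 ==> 3*n <= -1) && (((store(a, 4, n + 3)[n - 2] > 2*n - 3 || store(a, 4, n + 3)[n - 4] + n >= -10) && (2*store(a, 4, n + 3)[n - 2] < -7 || 2*n >= 3)) || 2*store(a, 4, n + 3)[n + 1] == -4)
Answer: WP = (n == 3*a[n + 1] + 1 ==> 3*n <= -1) && (((store(a, 4, n + 3)[n - 2] > 2*n - 3 || store(a, 4, n + 3)[n - 4] + n >= -10) && (2*store(a, 4, n + 3)[n - 2] < -7 || 2*n >= 3)) || 2*store(a, 4, n + 3)[n + 1] == -4)


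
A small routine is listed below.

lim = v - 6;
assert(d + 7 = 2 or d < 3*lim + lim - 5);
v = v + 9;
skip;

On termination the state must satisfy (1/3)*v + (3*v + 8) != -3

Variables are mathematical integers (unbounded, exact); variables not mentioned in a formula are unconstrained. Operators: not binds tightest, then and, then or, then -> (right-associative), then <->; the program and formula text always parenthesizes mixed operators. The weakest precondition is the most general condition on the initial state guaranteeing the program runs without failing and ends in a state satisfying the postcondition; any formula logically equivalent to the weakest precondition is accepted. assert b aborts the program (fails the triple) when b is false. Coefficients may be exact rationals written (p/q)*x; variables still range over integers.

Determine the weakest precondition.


Working backward. After the program, the postcondition (1/3)*v + (3*v + 8) != -3 must hold; in canonical form it is (10/3)*v != -11.
Before skip: (10/3)*v != -11
Before v := v + 9: (10/3)*v != -41
Before assert d + 7 = 2 or d < 3*lim + lim - 5: (d = -5 or d < 4*lim - 5) and (10/3)*v != -41
Before lim := v - 6: (d = -5 or d < 4*v - 29) and (10/3)*v != -41
Answer: WP = (d = -5 or d < 4*v - 29) and (10/3)*v != -41


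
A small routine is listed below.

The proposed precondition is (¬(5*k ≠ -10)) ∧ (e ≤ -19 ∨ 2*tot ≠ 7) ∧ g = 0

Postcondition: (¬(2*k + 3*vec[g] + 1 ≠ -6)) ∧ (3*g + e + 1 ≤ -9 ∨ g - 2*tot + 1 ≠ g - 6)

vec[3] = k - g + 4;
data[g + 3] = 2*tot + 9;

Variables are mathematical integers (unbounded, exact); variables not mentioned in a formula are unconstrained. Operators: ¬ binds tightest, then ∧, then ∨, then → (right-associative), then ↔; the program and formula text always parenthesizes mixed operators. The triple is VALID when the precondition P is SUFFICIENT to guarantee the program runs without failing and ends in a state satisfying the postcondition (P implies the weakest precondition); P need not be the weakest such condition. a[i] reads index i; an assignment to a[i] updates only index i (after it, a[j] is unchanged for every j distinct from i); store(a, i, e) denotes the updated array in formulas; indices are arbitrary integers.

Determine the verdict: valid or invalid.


Working backward. After the program, the postcondition (¬(2*k + 3*vec[g] + 1 ≠ -6)) ∧ (3*g + e + 1 ≤ -9 ∨ g - 2*tot + 1 ≠ g - 6) must hold; in canonical form it is (¬(3*vec[g] + 2*k ≠ -7)) ∧ (e + 3*g ≤ -10 ∨ 2*tot ≠ 7).
Before data[g + 3] := 2*tot + 9: (¬(3*vec[g] + 2*k ≠ -7)) ∧ (e + 3*g ≤ -10 ∨ 2*tot ≠ 7)
Before vec[3] := k - g + 4: (¬(3*store(vec, 3, -g + k + 4)[g] + 2*k ≠ -7)) ∧ (e + 3*g ≤ -10 ∨ 2*tot ≠ 7)
The weakest precondition is (¬(3*store(vec, 3, -g + k + 4)[g] + 2*k ≠ -7)) ∧ (e + 3*g ≤ -10 ∨ 2*tot ≠ 7).
Check whether (¬(5*k ≠ -10)) ∧ (e ≤ -19 ∨ 2*tot ≠ 7) ∧ g = 0 implies it.
Countermodel: at the initial state e = 0, g = 0, k = -2, tot = 0, vec = {[0] = 0, [3] = 0, elsewhere 0}, the precondition holds but the weakest precondition fails.
Answer: invalid


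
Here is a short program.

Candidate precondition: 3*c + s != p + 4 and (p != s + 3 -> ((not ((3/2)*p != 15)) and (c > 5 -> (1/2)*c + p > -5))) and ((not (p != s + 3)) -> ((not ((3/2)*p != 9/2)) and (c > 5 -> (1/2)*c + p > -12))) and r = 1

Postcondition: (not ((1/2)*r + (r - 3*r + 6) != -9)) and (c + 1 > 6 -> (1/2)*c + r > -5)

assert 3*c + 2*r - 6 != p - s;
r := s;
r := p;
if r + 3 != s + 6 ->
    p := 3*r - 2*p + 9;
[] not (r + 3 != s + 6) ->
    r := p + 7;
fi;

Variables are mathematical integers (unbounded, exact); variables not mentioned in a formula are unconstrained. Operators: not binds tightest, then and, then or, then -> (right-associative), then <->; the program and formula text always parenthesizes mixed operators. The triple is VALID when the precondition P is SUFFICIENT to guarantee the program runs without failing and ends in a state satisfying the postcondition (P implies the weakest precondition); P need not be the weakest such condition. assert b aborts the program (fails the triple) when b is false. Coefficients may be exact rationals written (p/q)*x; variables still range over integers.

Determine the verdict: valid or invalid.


Working backward. After the program, the postcondition (not ((1/2)*r + (r - 3*r + 6) != -9)) and (c + 1 > 6 -> (1/2)*c + r > -5) must hold; in canonical form it is (not ((3/2)*r != 15)) and (c > 5 -> (1/2)*c + r > -5).
Then branch requires (not ((3/2)*r != 15)) and (c > 5 -> (1/2)*c + r > -5); else branch requires (not ((3/2)*p != 9/2)) and (c > 5 -> (1/2)*c + p > -12).
Before the if: (r != s + 3 -> ((not ((3/2)*r != 15)) and (c > 5 -> (1/2)*c + r > -5))) and ((not (r != s + 3)) -> ((not ((3/2)*p != 9/2)) and (c > 5 -> (1/2)*c + p > -12)))
Before r := p: (p != s + 3 -> ((not ((3/2)*p != 15)) and (c > 5 -> (1/2)*c + p > -5))) and ((not (p != s + 3)) -> ((not ((3/2)*p != 9/2)) and (c > 5 -> (1/2)*c + p > -12)))
Before r := s: (p != s + 3 -> ((not ((3/2)*p != 15)) and (c > 5 -> (1/2)*c + p > -5))) and ((not (p != s + 3)) -> ((not ((3/2)*p != 9/2)) and (c > 5 -> (1/2)*c + p > -12)))
Before assert 3*c + 2*r - 6 != p - s: 3*c + 2*r + s != p + 6 and (p != s + 3 -> ((not ((3/2)*p != 15)) and (c > 5 -> (1/2)*c + p > -5))) and ((not (p != s + 3)) -> ((not ((3/2)*p != 9/2)) and (c > 5 -> (1/2)*c + p > -12)))
The weakest precondition is 3*c + 2*r + s != p + 6 and (p != s + 3 -> ((not ((3/2)*p != 15)) and (c > 5 -> (1/2)*c + p > -5))) and ((not (p != s + 3)) -> ((not ((3/2)*p != 9/2)) and (c > 5 -> (1/2)*c + p > -12))).
Check whether 3*c + s != p + 4 and (p != s + 3 -> ((not ((3/2)*p != 15)) and (c > 5 -> (1/2)*c + p > -5))) and ((not (p != s + 3)) -> ((not ((3/2)*p != 9/2)) and (c > 5 -> (1/2)*c + p > -12))) and r = 1 implies it.
Every state satisfying the precondition satisfies the weakest precondition: the implication holds.
Answer: valid


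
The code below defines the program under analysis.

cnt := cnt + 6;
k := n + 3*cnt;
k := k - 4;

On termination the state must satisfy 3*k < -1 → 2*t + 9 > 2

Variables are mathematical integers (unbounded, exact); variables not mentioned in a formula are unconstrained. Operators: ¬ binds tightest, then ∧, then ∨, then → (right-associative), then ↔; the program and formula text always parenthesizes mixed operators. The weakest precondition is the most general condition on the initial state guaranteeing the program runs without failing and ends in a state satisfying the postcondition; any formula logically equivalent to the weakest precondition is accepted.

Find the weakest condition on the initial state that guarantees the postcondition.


Working backward. After the program, the postcondition 3*k < -1 → 2*t + 9 > 2 must hold; in canonical form it is 3*k < -1 → 2*t > -7.
Before k := k - 4: 3*k < 11 → 2*t > -7
Before k := n + 3*cnt: 9*cnt + 3*n < 11 → 2*t > -7
Before cnt := cnt + 6: 9*cnt + 3*n < -43 → 2*t > -7
Answer: WP = 9*cnt + 3*n < -43 → 2*t > -7


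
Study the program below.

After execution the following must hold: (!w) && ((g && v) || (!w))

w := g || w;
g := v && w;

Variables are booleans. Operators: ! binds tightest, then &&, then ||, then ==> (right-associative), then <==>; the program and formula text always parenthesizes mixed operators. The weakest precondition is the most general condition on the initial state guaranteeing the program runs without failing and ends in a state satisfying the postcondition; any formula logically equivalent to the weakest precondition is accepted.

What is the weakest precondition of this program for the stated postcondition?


Working backward. After the program, (!w) && ((g && v) || (!w)) must hold.
Before g := v && w: (!w) && ((v && w) || (!w))
Before w := g || w: (!(g || w)) && ((v && (g || w)) || (!(g || w)))
Answer: WP = (!(g || w)) && ((v && (g || w)) || (!(g || w)))


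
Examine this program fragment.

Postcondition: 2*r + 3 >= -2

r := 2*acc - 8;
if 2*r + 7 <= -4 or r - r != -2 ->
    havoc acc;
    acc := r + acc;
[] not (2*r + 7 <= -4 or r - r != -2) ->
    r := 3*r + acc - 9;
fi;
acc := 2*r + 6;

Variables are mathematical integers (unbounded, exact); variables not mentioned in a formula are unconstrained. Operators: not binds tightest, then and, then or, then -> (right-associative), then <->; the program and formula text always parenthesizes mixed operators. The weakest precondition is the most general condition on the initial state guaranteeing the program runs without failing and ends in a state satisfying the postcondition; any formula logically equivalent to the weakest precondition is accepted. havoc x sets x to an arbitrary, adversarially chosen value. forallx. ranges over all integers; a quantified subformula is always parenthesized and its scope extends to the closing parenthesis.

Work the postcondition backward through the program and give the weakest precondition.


Working backward. After the program, the postcondition 2*r + 3 >= -2 must hold; in canonical form it is 2*r >= -5.
Before acc := 2*r + 6: 2*r >= -5
Then branch requires 2*r >= -5; else branch requires 2*acc + 6*r >= 13.
Before the if: 2*r >= -5
Before r := 2*acc - 8: 4*acc >= 11
Answer: WP = 4*acc >= 11


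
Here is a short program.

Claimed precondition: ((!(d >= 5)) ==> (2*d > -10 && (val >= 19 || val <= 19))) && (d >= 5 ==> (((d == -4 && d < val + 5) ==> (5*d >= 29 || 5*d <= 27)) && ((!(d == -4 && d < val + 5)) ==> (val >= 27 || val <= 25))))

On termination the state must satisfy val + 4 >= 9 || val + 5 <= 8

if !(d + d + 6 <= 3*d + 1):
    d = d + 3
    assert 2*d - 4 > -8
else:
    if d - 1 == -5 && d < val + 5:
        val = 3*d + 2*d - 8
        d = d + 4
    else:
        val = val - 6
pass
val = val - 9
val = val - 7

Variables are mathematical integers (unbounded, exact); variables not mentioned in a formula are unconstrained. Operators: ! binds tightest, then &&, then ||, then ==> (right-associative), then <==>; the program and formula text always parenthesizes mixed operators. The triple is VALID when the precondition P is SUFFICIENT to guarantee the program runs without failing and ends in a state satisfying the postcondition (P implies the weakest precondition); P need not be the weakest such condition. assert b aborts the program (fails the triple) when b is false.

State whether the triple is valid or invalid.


Working backward. After the program, the postcondition val + 4 >= 9 || val + 5 <= 8 must hold; in canonical form it is val >= 5 || val <= 3.
Before val := val - 7: val >= 12 || val <= 10
Before val := val - 9: val >= 21 || val <= 19
Before skip: val >= 21 || val <= 19
Then branch requires 2*d > -10 && (val >= 21 || val <= 19); else branch requires ((d == -4 && d < val + 5) ==> (5*d >= 29 || 5*d <= 27)) && ((!(d == -4 && d < val + 5)) ==> (val >= 27 || val <= 25)).
Before the if: ((!(d >= 5)) ==> (2*d > -10 && (val >= 21 || val <= 19))) && (d >= 5 ==> (((d == -4 && d < val + 5) ==> (5*d >= 29 || 5*d <= 27)) && ((!(d == -4 && d < val + 5)) ==> (val >= 27 || val <= 25))))
The weakest precondition is ((!(d >= 5)) ==> (2*d > -10 && (val >= 21 || val <= 19))) && (d >= 5 ==> (((d == -4 && d < val + 5) ==> (5*d >= 29 || 5*d <= 27)) && ((!(d == -4 && d < val + 5)) ==> (val >= 27 || val <= 25)))).
Check whether ((!(d >= 5)) ==> (2*d > -10 && (val >= 19 || val <= 19))) && (d >= 5 ==> (((d == -4 && d < val + 5) ==> (5*d >= 29 || 5*d <= 27)) && ((!(d == -4 && d < val + 5)) ==> (val >= 27 || val <= 25)))) implies it.
Countermodel: at the initial state d = -4, val = 20, the precondition holds but the weakest precondition fails.
Answer: invalid


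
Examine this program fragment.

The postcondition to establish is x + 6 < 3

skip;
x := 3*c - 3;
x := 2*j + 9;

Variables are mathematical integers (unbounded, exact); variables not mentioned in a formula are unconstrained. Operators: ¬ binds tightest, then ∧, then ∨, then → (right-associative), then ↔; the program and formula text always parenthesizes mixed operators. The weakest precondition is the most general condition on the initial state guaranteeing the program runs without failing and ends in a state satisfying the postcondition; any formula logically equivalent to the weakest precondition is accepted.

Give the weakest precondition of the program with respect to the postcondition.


Working backward. After the program, the postcondition x + 6 < 3 must hold; in canonical form it is x < -3.
Before x := 2*j + 9: 2*j < -12
Before x := 3*c - 3: 2*j < -12
Before skip: 2*j < -12
Answer: WP = 2*j < -12


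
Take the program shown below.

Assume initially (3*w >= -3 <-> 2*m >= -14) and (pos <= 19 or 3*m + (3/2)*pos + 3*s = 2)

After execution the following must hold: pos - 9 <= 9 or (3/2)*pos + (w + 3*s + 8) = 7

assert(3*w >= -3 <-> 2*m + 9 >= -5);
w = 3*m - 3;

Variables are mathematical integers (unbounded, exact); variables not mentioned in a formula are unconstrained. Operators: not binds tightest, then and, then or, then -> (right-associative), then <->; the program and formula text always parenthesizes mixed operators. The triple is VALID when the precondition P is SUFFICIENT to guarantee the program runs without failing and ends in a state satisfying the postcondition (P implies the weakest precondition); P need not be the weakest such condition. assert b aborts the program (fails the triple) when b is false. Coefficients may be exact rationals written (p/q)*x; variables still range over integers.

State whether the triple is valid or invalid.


Working backward. After the program, the postcondition pos - 9 <= 9 or (3/2)*pos + (w + 3*s + 8) = 7 must hold; in canonical form it is pos <= 18 or (3/2)*pos + 3*s + w = -1.
Before w := 3*m - 3: pos <= 18 or 3*m + (3/2)*pos + 3*s = 2
Before assert 3*w >= -3 <-> 2*m + 9 >= -5: (3*w >= -3 <-> 2*m >= -14) and (pos <= 18 or 3*m + (3/2)*pos + 3*s = 2)
The weakest precondition is (3*w >= -3 <-> 2*m >= -14) and (pos <= 18 or 3*m + (3/2)*pos + 3*s = 2).
Check whether (3*w >= -3 <-> 2*m >= -14) and (pos <= 19 or 3*m + (3/2)*pos + 3*s = 2) implies it.
Countermodel: at the initial state m = 0, pos = 19, s = 0, w = -1, the precondition holds but the weakest precondition fails.
Answer: invalid


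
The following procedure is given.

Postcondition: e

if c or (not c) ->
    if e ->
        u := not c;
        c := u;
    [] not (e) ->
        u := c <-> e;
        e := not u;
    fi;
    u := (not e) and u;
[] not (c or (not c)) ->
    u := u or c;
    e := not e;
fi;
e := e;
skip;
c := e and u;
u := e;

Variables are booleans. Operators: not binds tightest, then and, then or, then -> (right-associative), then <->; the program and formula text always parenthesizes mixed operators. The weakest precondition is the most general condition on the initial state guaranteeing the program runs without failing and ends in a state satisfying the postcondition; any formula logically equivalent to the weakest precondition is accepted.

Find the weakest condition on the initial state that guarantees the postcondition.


Working backward. After the program, e must hold.
Before u := e: e
Before c := e and u: e
Before skip: e
Before e := e: e
Then branch requires (not e) -> (not (c <-> e)); else branch requires not e.
Before the if: (not e) -> (not (c <-> e))
Answer: WP = (not e) -> (not (c <-> e))


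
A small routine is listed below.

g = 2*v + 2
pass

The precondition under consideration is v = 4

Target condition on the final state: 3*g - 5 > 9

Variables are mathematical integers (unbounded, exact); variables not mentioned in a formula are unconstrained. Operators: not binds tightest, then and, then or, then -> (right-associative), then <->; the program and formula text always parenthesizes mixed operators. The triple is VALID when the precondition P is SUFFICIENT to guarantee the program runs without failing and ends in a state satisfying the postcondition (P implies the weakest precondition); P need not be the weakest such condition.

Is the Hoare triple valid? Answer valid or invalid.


Working backward. After the program, the postcondition 3*g - 5 > 9 must hold; in canonical form it is 3*g > 14.
Before skip: 3*g > 14
Before g := 2*v + 2: 6*v > 8
The weakest precondition is 6*v > 8.
Check whether v = 4 implies it.
Every state satisfying the precondition satisfies the weakest precondition: the implication holds.
Answer: valid


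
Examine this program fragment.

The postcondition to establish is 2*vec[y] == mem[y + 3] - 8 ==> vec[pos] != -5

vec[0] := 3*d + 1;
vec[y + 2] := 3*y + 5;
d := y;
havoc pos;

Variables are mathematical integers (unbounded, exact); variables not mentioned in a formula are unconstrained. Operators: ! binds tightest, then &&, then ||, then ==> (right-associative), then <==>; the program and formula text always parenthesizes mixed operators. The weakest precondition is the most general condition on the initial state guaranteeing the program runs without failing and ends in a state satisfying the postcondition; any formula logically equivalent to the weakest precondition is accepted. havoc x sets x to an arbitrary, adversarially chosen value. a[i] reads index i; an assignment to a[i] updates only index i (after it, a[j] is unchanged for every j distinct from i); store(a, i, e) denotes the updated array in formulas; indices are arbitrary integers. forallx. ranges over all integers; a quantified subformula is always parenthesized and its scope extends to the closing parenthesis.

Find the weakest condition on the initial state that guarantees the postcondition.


Working backward. After the program, 2*vec[y] == mem[y + 3] - 8 ==> vec[pos] != -5 must hold.
Before havoc pos: forall pos_1. (2*vec[y] == mem[y + 3] - 8 ==> vec[pos_1] != -5)
Before d := y: forall pos_1. (2*vec[y] == mem[y + 3] - 8 ==> vec[pos_1] != -5)
Before vec[y + 2] := 3*y + 5: forall pos_1. (2*store(vec, y + 2, 3*y + 5)[y] == mem[y + 3] - 8 ==> store(vec, y + 2, 3*y + 5)[pos_1] != -5)
Before vec[0] := 3*d + 1: forall pos_1. (2*store(store(vec, 0, 3*d + 1), y + 2, 3*y + 5)[y] == mem[y + 3] - 8 ==> store(store(vec, 0, 3*d + 1), y + 2, 3*y + 5)[pos_1] != -5)
Answer: WP = forall pos_1. (2*store(store(vec, 0, 3*d + 1), y + 2, 3*y + 5)[y] == mem[y + 3] - 8 ==> store(store(vec, 0, 3*d + 1), y + 2, 3*y + 5)[pos_1] != -5)


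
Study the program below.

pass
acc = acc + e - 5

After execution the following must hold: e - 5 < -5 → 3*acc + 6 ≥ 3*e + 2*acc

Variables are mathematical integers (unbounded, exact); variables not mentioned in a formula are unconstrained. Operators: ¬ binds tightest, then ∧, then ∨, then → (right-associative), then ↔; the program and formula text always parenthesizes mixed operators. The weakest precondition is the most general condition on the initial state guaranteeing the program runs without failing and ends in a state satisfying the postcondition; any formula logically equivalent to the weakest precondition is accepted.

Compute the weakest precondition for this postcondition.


Working backward. After the program, the postcondition e - 5 < -5 → 3*acc + 6 ≥ 3*e + 2*acc must hold; in canonical form it is e < 0 → acc ≥ 3*e - 6.
Before acc := acc + e - 5: e < 0 → acc ≥ 2*e - 1
Before skip: e < 0 → acc ≥ 2*e - 1
Answer: WP = e < 0 → acc ≥ 2*e - 1


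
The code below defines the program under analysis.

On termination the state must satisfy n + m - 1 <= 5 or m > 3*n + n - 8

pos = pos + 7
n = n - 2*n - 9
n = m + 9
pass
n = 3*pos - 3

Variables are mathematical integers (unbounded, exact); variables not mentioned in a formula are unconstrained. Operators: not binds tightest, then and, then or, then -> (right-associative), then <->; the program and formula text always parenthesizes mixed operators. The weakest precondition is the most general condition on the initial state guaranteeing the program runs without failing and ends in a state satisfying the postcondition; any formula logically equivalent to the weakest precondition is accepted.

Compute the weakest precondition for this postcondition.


Working backward. After the program, the postcondition n + m - 1 <= 5 or m > 3*n + n - 8 must hold; in canonical form it is m + n <= 6 or m > 4*n - 8.
Before n := 3*pos - 3: m + 3*pos <= 9 or m > 12*pos - 20
Before skip: m + 3*pos <= 9 or m > 12*pos - 20
Before n := m + 9: m + 3*pos <= 9 or m > 12*pos - 20
Before n := n - 2*n - 9: m + 3*pos <= 9 or m > 12*pos - 20
Before pos := pos + 7: m + 3*pos <= -12 or m > 12*pos + 64
Answer: WP = m + 3*pos <= -12 or m > 12*pos + 64


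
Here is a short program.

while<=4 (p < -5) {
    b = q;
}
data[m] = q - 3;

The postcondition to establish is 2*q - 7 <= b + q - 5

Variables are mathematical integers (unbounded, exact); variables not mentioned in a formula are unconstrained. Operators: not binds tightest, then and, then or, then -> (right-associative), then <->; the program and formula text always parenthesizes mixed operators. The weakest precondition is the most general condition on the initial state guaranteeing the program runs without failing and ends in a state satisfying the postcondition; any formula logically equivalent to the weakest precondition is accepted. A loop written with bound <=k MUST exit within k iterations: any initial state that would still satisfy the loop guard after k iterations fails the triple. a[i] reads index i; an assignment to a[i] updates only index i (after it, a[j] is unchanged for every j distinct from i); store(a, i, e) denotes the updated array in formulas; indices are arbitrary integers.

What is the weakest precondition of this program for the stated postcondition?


Working backward. After the program, the postcondition 2*q - 7 <= b + q - 5 must hold; in canonical form it is q <= b + 2.
Before data[m] := q - 3: q <= b + 2
Before the loop (bound <=4), unroll the exhaustion recursion (WP_0 = exit-now case; WP_j = one more guarded iteration, up to j = 4):
  WP_0: (not (p < -5)) and q <= b + 2
  WP_1: (p < -5 -> (not (p < -5))) and ((not (p < -5)) -> q <= b + 2)
  WP_2: (p < -5 -> (p < -5 -> (not (p < -5)))) and ((not (p < -5)) -> q <= b + 2)
  WP_3: (p < -5 -> (p < -5 -> (p < -5 -> (not (p < -5))))) and ((not (p < -5)) -> q <= b + 2)
  WP_4: (p < -5 -> (p < -5 -> (p < -5 -> (p < -5 -> (not (p < -5)))))) and ((not (p < -5)) -> q <= b + 2)
So before the loop: (p < -5 -> (p < -5 -> (p < -5 -> (p < -5 -> (not (p < -5)))))) and ((not (p < -5)) -> q <= b + 2)
Answer: WP = (p < -5 -> (p < -5 -> (p < -5 -> (p < -5 -> (not (p < -5)))))) and ((not (p < -5)) -> q <= b + 2)


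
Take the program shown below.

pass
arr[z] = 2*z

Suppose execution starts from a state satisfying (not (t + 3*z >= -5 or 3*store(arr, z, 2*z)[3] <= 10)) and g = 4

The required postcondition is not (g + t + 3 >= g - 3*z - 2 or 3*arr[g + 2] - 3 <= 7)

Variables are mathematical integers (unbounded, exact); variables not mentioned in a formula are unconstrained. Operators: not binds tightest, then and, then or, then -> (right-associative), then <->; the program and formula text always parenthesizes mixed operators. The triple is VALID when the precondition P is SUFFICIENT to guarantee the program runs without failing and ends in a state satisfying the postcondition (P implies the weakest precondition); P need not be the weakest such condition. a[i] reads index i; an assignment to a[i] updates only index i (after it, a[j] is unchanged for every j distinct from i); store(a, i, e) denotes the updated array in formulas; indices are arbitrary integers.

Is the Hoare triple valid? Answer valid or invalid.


Working backward. After the program, the postcondition not (g + t + 3 >= g - 3*z - 2 or 3*arr[g + 2] - 3 <= 7) must hold; in canonical form it is not (t + 3*z >= -5 or 3*arr[g + 2] <= 10).
Before arr[z] := 2*z: not (t + 3*z >= -5 or 3*store(arr, z, 2*z)[g + 2] <= 10)
Before skip: not (t + 3*z >= -5 or 3*store(arr, z, 2*z)[g + 2] <= 10)
The weakest precondition is not (t + 3*z >= -5 or 3*store(arr, z, 2*z)[g + 2] <= 10).
Check whether (not (t + 3*z >= -5 or 3*store(arr, z, 2*z)[3] <= 10)) and g = 4 implies it.
Countermodel: at the initial state arr = {[-15215] = 2, [3] = 4, [6] = -7040, elsewhere 2}, g = 4, t = 45639, z = -15215, the precondition holds but the weakest precondition fails.
Answer: invalid


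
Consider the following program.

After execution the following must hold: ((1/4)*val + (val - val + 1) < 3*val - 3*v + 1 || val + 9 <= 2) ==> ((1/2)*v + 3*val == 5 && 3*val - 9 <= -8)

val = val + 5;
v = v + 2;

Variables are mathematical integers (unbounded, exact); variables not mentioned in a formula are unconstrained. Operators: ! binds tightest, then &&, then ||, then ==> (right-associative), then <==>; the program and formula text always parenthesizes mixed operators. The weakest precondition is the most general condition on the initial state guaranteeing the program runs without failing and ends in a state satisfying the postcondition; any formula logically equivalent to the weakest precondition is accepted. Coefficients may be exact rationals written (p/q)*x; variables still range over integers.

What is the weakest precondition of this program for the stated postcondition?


Working backward. After the program, the postcondition ((1/4)*val + (val - val + 1) < 3*val - 3*v + 1 || val + 9 <= 2) ==> ((1/2)*v + 3*val == 5 && 3*val - 9 <= -8) must hold; in canonical form it is (3*v < (11/4)*val || val <= -7) ==> ((1/2)*v + 3*val == 5 && 3*val <= 1).
Before v := v + 2: (3*v < (11/4)*val - 6 || val <= -7) ==> ((1/2)*v + 3*val == 4 && 3*val <= 1)
Before val := val + 5: (3*v < (11/4)*val + 31/4 || val <= -12) ==> ((1/2)*v + 3*val == -11 && 3*val <= -14)
Answer: WP = (3*v < (11/4)*val + 31/4 || val <= -12) ==> ((1/2)*v + 3*val == -11 && 3*val <= -14)


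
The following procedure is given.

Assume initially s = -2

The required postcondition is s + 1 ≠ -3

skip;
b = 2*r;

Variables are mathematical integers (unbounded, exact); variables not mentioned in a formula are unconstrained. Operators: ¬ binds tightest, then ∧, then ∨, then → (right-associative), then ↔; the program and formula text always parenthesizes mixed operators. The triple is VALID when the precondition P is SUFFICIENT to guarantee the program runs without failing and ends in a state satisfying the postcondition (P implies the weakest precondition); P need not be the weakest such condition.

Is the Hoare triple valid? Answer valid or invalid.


Working backward. After the program, the postcondition s + 1 ≠ -3 must hold; in canonical form it is s ≠ -4.
Before b := 2*r: s ≠ -4
Before skip: s ≠ -4
The weakest precondition is s ≠ -4.
Check whether s = -2 implies it.
Every state satisfying the precondition satisfies the weakest precondition: the implication holds.
Answer: valid


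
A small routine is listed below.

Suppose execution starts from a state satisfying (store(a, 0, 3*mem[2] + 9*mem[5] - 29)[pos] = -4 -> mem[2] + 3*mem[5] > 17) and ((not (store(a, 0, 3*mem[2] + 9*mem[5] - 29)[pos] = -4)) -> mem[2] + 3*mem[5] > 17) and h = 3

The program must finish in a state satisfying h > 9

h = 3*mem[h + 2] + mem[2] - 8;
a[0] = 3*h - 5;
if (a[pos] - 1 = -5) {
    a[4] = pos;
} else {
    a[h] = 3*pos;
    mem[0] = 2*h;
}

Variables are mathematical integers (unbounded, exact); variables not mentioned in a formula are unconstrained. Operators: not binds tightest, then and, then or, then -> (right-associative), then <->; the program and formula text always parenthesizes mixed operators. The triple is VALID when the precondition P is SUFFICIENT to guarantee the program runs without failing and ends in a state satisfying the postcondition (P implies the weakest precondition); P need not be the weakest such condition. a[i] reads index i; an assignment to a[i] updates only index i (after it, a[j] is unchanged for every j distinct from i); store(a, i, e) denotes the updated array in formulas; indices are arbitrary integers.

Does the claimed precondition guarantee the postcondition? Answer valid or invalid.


Working backward. After the program, h > 9 must hold.
Then branch requires h > 9; else branch requires h > 9.
Before the if: (a[pos] = -4 -> h > 9) and ((not (a[pos] = -4)) -> h > 9)
Before a[0] := 3*h - 5: (store(a, 0, 3*h - 5)[pos] = -4 -> h > 9) and ((not (store(a, 0, 3*h - 5)[pos] = -4)) -> h > 9)
Before h := 3*mem[h + 2] + mem[2] - 8: (store(a, 0, 9*mem[h + 2] + 3*mem[2] - 29)[pos] = -4 -> 3*mem[h + 2] + mem[2] > 17) and ((not (store(a, 0, 9*mem[h + 2] + 3*mem[2] - 29)[pos] = -4)) -> 3*mem[h + 2] + mem[2] > 17)
The weakest precondition is (store(a, 0, 9*mem[h + 2] + 3*mem[2] - 29)[pos] = -4 -> 3*mem[h + 2] + mem[2] > 17) and ((not (store(a, 0, 9*mem[h + 2] + 3*mem[2] - 29)[pos] = -4)) -> 3*mem[h + 2] + mem[2] > 17).
Check whether (store(a, 0, 3*mem[2] + 9*mem[5] - 29)[pos] = -4 -> mem[2] + 3*mem[5] > 17) and ((not (store(a, 0, 3*mem[2] + 9*mem[5] - 29)[pos] = -4)) -> mem[2] + 3*mem[5] > 17) and h = 3 implies it.
Every state satisfying the precondition satisfies the weakest precondition: the implication holds.
Answer: valid


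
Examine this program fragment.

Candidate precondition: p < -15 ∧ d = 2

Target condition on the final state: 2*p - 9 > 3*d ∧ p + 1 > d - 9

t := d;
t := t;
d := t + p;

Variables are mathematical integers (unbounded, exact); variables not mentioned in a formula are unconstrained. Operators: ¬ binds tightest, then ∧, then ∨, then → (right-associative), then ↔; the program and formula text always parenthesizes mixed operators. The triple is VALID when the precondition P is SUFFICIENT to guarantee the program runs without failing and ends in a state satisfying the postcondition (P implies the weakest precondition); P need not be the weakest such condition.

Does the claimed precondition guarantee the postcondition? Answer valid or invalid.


Working backward. After the program, the postcondition 2*p - 9 > 3*d ∧ p + 1 > d - 9 must hold; in canonical form it is 2*p > 3*d + 9 ∧ p > d - 10.
Before d := t + p: p + 3*t < -9 ∧ t < 10
Before t := t: p + 3*t < -9 ∧ t < 10
Before t := d: 3*d + p < -9 ∧ d < 10
The weakest precondition is 3*d + p < -9 ∧ d < 10.
Check whether p < -15 ∧ d = 2 implies it.
Every state satisfying the precondition satisfies the weakest precondition: the implication holds.
Answer: valid


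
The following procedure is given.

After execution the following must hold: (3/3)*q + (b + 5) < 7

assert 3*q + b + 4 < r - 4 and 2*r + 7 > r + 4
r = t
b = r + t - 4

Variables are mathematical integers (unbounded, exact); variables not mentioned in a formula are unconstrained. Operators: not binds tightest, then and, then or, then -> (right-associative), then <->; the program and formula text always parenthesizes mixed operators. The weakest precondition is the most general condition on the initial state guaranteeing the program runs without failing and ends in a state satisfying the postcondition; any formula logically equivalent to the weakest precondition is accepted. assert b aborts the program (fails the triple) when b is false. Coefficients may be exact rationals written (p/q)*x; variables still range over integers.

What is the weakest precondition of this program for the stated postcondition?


Working backward. After the program, the postcondition (3/3)*q + (b + 5) < 7 must hold; in canonical form it is b + q < 2.
Before b := r + t - 4: q + r + t < 6
Before r := t: q + 2*t < 6
Before assert 3*q + b + 4 < r - 4 and 2*r + 7 > r + 4: b + 3*q < r - 8 and r > -3 and q + 2*t < 6
Answer: WP = b + 3*q < r - 8 and r > -3 and q + 2*t < 6


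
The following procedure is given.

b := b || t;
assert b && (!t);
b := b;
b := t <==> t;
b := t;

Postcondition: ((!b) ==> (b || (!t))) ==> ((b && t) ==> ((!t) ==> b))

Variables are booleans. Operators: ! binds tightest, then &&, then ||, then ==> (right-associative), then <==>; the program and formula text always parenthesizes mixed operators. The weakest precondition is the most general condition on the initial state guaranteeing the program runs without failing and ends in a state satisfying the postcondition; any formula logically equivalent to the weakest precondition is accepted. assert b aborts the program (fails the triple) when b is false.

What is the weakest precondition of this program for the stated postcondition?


Working backward. After the program, ((!b) ==> (b || (!t))) ==> ((b && t) ==> ((!t) ==> b)) must hold.
Before b := t: t ==> ((!t) ==> t)
Before b := t <==> t: t ==> ((!t) ==> t)
Before b := b: t ==> ((!t) ==> t)
Before assert b && (!t): b && (!t) && (t ==> ((!t) ==> t))
Before b := b || t: (b || t) && (!t) && (t ==> ((!t) ==> t))
Answer: WP = (b || t) && (!t) && (t ==> ((!t) ==> t))
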